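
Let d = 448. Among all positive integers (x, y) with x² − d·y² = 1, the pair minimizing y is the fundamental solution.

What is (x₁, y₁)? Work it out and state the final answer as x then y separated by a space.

127 6

√448 → a₀=21, period (6,42); ℓ=2 even so k=1
k=0  a_k=21  p_k/q_k = 21/1
k=1  a_k=6  p_k/q_k = 127/6
→ (127, 6).  Check: 127²=16129, 448·6²=16128, difference 1.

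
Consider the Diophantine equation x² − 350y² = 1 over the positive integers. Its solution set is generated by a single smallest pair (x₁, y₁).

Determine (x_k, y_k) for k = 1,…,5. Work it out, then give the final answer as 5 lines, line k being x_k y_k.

449 24
403201 21552
362074049 19353672
325142092801 17379575904
291977237261249 15606839808120

√350 → a₀=18, period (1,2,2,2,1,36); ℓ=6 even so k=5
step 0: (18, 1)  from 18·(1,0) + (0,1)
step 1: (19, 1)  from 1·(18,1) + (1,0)
…
step 3: (131, 7)  from 2·(56,3) + (19,1)
step 4: (318, 17)  from 2·(131,7) + (56,3)
step 5: (449, 24)  from 1·(318,17) + (131,7)
(x₁, y₁) = (449, 24);  449² − 350·24² = 1 ✓
n=2: (449,24)∘(449,24) = (449·449+350·24·24, 449·24+24·449) = (403201,21552)
n=3: (403201,21552)∘(449,24) = (449·403201+350·24·21552, 449·21552+24·403201) = (362074049,19353672)
n=4: (362074049,19353672)∘(449,24) = (449·362074049+350·24·19353672, 449·19353672+24·362074049) = (325142092801,17379575904)
n=5: (325142092801,17379575904)∘(449,24) = (449·325142092801+350·24·17379575904, 449·17379575904+24·325142092801) = (291977237261249,15606839808120)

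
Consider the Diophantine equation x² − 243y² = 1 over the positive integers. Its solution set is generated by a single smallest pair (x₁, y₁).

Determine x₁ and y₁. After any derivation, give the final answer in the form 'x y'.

70226 4505

[15; 1,1,2,3,15,3,2,1,1,30] for √243; ℓ=10 ⇒ convergent index 9
a_0=15:  p_0=15·1+0=15,  q_0=15·0+1=1
a_1=1:  p_1=1·15+1=16,  q_1=1·1+0=1
…
a_5=15:  p_5=15·265+78=4053,  q_5=15·17+5=260
a_6=3:  p_6=3·4053+265=12424,  q_6=3·260+17=797
a_7=2:  p_7=2·12424+4053=28901,  q_7=2·797+260=1854
a_8=1:  p_8=1·28901+12424=41325,  q_8=1·1854+797=2651
a_9=1:  p_9=1·41325+28901=70226,  q_9=1·2651+1854=4505
(x₁, y₁) = (70226, 4505);  70226² − 243·4505² = 1 ✓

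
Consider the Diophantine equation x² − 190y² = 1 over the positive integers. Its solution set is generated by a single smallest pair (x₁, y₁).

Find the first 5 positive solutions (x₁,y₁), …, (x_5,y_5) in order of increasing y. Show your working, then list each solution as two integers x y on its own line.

√190 = [13; 1,3,1,1,1,…,3,1,26, …], period ℓ=14 (even) → k=13
k=0  a_k=13  p_k/q_k = 13/1
k=1  a_k=1  p_k/q_k = 14/1
…
k=4  a_k=1  p_k/q_k = 124/9
k=5  a_k=1  p_k/q_k = 193/14
k=6  a_k=2  p_k/q_k = 510/37
…
k=9  a_k=1  p_k/q_k = 4149/301
k=10  a_k=1  p_k/q_k = 7085/514
k=11  a_k=1  p_k/q_k = 11234/815
k=12  a_k=3  p_k/q_k = 40787/2959
k=13  a_k=1  p_k/q_k = 52021/3774
→ (52021, 3774).  Check: 52021²=2706184441, 190·3774²=2706184440, difference 1.
(52021+3774√190)^2 = 5412368881 + 392654508√190
(52021+3774√190)^3 = 563113683064981 + 40852560317562√190
(52021+3774√190)^4 = 58587473808034384321 + 4250382080167131096√190
(52021+3774√190)^5 = 6095557949372399730460501 + 442218252343896093172470√190

52021 3774
5412368881 392654508
563113683064981 40852560317562
58587473808034384321 4250382080167131096
6095557949372399730460501 442218252343896093172470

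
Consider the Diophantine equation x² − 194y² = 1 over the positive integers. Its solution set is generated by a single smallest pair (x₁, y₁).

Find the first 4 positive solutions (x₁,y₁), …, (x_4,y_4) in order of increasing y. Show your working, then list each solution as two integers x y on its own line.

195 14
76049 5460
29658915 2129386
11566900801 830455080

[13; 1,12,1,26] for √194; ℓ=4 ⇒ convergent index 3
step 0: (13, 1)  from 13·(1,0) + (0,1)
…
step 2: (181, 13)  from 12·(14,1) + (13,1)
step 3: (195, 14)  from 1·(181,13) + (14,1)
fundamental: x₁=195, y₁=14  (since 38025 − 194·196 = 1)
(195+14√194)^2 = 76049 + 5460√194
(195+14√194)^3 = 29658915 + 2129386√194
(195+14√194)^4 = 11566900801 + 830455080√194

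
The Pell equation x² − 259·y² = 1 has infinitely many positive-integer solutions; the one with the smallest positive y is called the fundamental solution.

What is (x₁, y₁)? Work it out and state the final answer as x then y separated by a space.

847225 52644

√259 = [16; 10,1,2,3,4,3,2,1,10,32, …], period ℓ=10 (even) → k=9
k=0  a_k=16  p_k/q_k = 16/1
…
k=2  a_k=1  p_k/q_k = 177/11
…
k=7  a_k=2  p_k/q_k = 55265/3434
k=8  a_k=1  p_k/q_k = 79196/4921
k=9  a_k=10  p_k/q_k = 847225/52644
→ (847225, 52644).  Check: 847225²=717790200625, 259·52644²=717790200624, difference 1.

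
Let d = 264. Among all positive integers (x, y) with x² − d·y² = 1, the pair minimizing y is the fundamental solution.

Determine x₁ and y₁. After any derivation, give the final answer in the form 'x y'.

65 4

√264 → a₀=16, period (4,32); ℓ=2 even so k=1
a_0=16:  p_0=16·1+0=16,  q_0=16·0+1=1
a_1=4:  p_1=4·16+1=65,  q_1=4·1+0=4
(x₁, y₁) = (65, 4);  65² − 264·4² = 1 ✓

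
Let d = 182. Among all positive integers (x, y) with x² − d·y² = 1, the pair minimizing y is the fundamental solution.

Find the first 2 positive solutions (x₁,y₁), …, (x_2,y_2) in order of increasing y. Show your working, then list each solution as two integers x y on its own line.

[13; 2,26] for √182; ℓ=2 ⇒ convergent index 1
i=0: a=13 ⇒ p=13, q=1
i=1: a=2 ⇒ p=27, q=2
fundamental: x₁=27, y₁=2  (since 729 − 182·4 = 1)
(x_2, y_2) = (27·27 + 182·2·2, 27·2 + 2·27) = (1457, 108)

27 2
1457 108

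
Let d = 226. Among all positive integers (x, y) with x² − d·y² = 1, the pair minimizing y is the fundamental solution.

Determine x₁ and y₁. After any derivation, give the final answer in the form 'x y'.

√226 = [15; 30, …], period ℓ=1 (odd) → k=1
k=0  a_k=15  p_k/q_k = 15/1
k=1  a_k=30  p_k/q_k = 451/30
fundamental: x₁=451, y₁=30  (since 203401 − 226·900 = 1)

451 30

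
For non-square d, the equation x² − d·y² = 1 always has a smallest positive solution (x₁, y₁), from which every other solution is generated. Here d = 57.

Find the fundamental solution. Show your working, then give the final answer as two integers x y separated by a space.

151 20

d=57: √d = [7; 1,1,4,1,1,14] (ℓ=6, even), read p_5/q_5
a_0=7:  p_0=7·1+0=7,  q_0=7·0+1=1
a_1=1:  p_1=1·7+1=8,  q_1=1·1+0=1
a_2=1:  p_2=1·8+7=15,  q_2=1·1+1=2
a_3=4:  p_3=4·15+8=68,  q_3=4·2+1=9
a_4=1:  p_4=1·68+15=83,  q_4=1·9+2=11
a_5=1:  p_5=1·83+68=151,  q_5=1·11+9=20
→ (151, 20).  Check: 151²=22801, 57·20²=22800, difference 1.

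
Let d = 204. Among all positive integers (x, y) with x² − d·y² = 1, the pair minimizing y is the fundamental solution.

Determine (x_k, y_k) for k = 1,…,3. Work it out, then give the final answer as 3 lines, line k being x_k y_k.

4999 350
49980001 3499300
499700044999 34986001050

d=204: √d = [14; 3,1,1,6,1,1,3,28] (ℓ=8, even), read p_7/q_7
k=0  a_k=14  p_k/q_k = 14/1
…
k=2  a_k=1  p_k/q_k = 57/4
k=3  a_k=1  p_k/q_k = 100/7
k=4  a_k=6  p_k/q_k = 657/46
k=5  a_k=1  p_k/q_k = 757/53
k=6  a_k=1  p_k/q_k = 1414/99
k=7  a_k=3  p_k/q_k = 4999/350
fundamental: x₁=4999, y₁=350  (since 24990001 − 204·122500 = 1)
k=2:  x_2 = 4999·4999+204·350·350 = 49980001,  y_2 = 4999·350+350·4999 = 3499300
k=3:  x_3 = 4999·49980001+204·350·3499300 = 499700044999,  y_3 = 4999·3499300+350·49980001 = 34986001050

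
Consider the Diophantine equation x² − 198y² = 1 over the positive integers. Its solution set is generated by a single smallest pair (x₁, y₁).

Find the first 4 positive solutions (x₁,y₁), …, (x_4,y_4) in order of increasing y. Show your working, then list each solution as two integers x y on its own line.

197 14
77617 5516
30580901 2173290
12048797377 856270744

√198 = [14; 14,28, …], period ℓ=2 (even) → k=1
k=0  a_k=14  p_k/q_k = 14/1
k=1  a_k=14  p_k/q_k = 197/14
→ (197, 14).  Check: 197²=38809, 198·14²=38808, difference 1.
(197+14√198)^2 = 77617 + 5516√198
(197+14√198)^3 = 30580901 + 2173290√198
(197+14√198)^4 = 12048797377 + 856270744√198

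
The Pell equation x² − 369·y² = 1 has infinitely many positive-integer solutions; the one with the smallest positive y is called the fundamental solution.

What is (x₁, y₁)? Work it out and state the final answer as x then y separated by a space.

√369 → a₀=19, period (4,1,3,2,7,4,7,2,3,1,4,38); ℓ=12 even so k=11
k=0  a_k=19  p_k/q_k = 19/1
…
k=3  a_k=3  p_k/q_k = 365/19
k=4  a_k=2  p_k/q_k = 826/43
…
k=6  a_k=4  p_k/q_k = 25414/1323
k=7  a_k=7  p_k/q_k = 184045/9581
…
k=9  a_k=3  p_k/q_k = 1364557/71036
k=10  a_k=1  p_k/q_k = 1758061/91521
k=11  a_k=4  p_k/q_k = 8396801/437120
fundamental: x₁=8396801, y₁=437120  (since 70506267033601 − 369·191073894400 = 1)

8396801 437120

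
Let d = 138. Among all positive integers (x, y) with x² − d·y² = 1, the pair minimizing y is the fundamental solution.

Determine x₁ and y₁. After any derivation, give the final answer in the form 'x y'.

√138 = [11; 1,2,1,22, …], period ℓ=4 (even) → k=3
i=0: a=11 ⇒ p=11, q=1
…
i=2: a=2 ⇒ p=35, q=3
i=3: a=1 ⇒ p=47, q=4
(x₁, y₁) = (47, 4);  47² − 138·4² = 1 ✓

47 4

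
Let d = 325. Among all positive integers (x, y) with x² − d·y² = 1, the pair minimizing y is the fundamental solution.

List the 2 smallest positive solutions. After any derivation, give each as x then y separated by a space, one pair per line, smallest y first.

[18; 36] for √325; ℓ=1 ⇒ convergent index 1
step 0: (18, 1)  from 18·(1,0) + (0,1)
step 1: (649, 36)  from 36·(18,1) + (1,0)
fundamental: x₁=649, y₁=36  (since 421201 − 325·1296 = 1)
(x_2, y_2) = (649·649 + 325·36·36, 649·36 + 36·649) = (842401, 46728)

649 36
842401 46728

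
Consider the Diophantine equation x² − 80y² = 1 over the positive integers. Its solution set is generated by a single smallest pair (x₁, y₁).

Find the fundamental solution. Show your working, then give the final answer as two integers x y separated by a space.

[8; 1,16] for √80; ℓ=2 ⇒ convergent index 1
a_0=8:  p_0=8·1+0=8,  q_0=8·0+1=1
a_1=1:  p_1=1·8+1=9,  q_1=1·1+0=1
(x₁, y₁) = (9, 1);  9² − 80·1² = 1 ✓

9 1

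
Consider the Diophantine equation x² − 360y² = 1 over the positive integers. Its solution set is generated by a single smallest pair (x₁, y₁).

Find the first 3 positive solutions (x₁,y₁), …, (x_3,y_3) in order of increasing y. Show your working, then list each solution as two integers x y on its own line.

19 1
721 38
27379 1443

d=360: √d = [18; 1,36] (ℓ=2, even), read p_1/q_1
a_0=18:  p_0=18·1+0=18,  q_0=18·0+1=1
a_1=1:  p_1=1·18+1=19,  q_1=1·1+0=1
→ (19, 1).  Check: 19²=361, 360·1²=360, difference 1.
(x_2, y_2) = (19·19 + 360·1·1, 19·1 + 1·19) = (721, 38)
(x_3, y_3) = (19·721 + 360·1·38, 19·38 + 1·721) = (27379, 1443)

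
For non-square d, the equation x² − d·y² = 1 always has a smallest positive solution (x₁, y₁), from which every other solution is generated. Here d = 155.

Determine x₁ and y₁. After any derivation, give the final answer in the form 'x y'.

√155 = [12; 2,4,2,24, …], period ℓ=4 (even) → k=3
step 0: (12, 1)  from 12·(1,0) + (0,1)
…
step 2: (112, 9)  from 4·(25,2) + (12,1)
step 3: (249, 20)  from 2·(112,9) + (25,2)
→ (249, 20).  Check: 249²=62001, 155·20²=62000, difference 1.

249 20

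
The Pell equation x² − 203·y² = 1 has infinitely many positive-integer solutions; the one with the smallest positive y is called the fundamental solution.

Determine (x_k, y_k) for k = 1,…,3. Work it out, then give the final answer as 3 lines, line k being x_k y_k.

[14; 4,28] for √203; ℓ=2 ⇒ convergent index 1
a_0=14:  p_0=14·1+0=14,  q_0=14·0+1=1
a_1=4:  p_1=4·14+1=57,  q_1=4·1+0=4
fundamental: x₁=57, y₁=4  (since 3249 − 203·16 = 1)
(57+4√203)^2 = 6497 + 456√203
(57+4√203)^3 = 740601 + 51980√203

57 4
6497 456
740601 51980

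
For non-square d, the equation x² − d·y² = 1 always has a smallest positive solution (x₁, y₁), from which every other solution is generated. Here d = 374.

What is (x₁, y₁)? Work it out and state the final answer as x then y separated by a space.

3365 174

√374 → a₀=19, period (2,1,18,1,2,38); ℓ=6 even so k=5
k=0  a_k=19  p_k/q_k = 19/1
…
k=2  a_k=1  p_k/q_k = 58/3
…
k=4  a_k=1  p_k/q_k = 1141/59
k=5  a_k=2  p_k/q_k = 3365/174
fundamental: x₁=3365, y₁=174  (since 11323225 − 374·30276 = 1)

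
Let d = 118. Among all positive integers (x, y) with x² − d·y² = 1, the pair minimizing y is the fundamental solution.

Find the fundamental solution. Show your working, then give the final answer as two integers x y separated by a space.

√118 = [10; 1,6,3,2,10,2,3,6,1,20, …], period ℓ=10 (even) → k=9
a_0=10:  p_0=10·1+0=10,  q_0=10·0+1=1
a_1=1:  p_1=1·10+1=11,  q_1=1·1+0=1
…
a_4=2:  p_4=2·239+76=554,  q_4=2·22+7=51
…
a_8=6:  p_8=6·42115+12112=264802,  q_8=6·3877+1115=24377
a_9=1:  p_9=1·264802+42115=306917,  q_9=1·24377+3877=28254
fundamental: x₁=306917, y₁=28254  (since 94198044889 − 118·798288516 = 1)

306917 28254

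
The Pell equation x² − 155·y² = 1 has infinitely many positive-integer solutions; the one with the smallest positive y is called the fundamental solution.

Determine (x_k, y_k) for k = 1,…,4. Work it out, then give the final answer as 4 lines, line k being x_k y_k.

249 20
124001 9960
61752249 4960060
30752496001 2470099920

d=155: √d = [12; 2,4,2,24] (ℓ=4, even), read p_3/q_3
step 0: (12, 1)  from 12·(1,0) + (0,1)
…
step 2: (112, 9)  from 4·(25,2) + (12,1)
step 3: (249, 20)  from 2·(112,9) + (25,2)
fundamental: x₁=249, y₁=20  (since 62001 − 155·400 = 1)
k=2:  x_2 = 249·249+155·20·20 = 124001,  y_2 = 249·20+20·249 = 9960
k=3:  x_3 = 249·124001+155·20·9960 = 61752249,  y_3 = 249·9960+20·124001 = 4960060
k=4:  x_4 = 249·61752249+155·20·4960060 = 30752496001,  y_4 = 249·4960060+20·61752249 = 2470099920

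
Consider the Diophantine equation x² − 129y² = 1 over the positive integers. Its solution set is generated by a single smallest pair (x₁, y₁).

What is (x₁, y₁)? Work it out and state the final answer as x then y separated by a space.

d=129: √d = [11; 2,1,3,1,6,1,3,1,2,22] (ℓ=10, even), read p_9/q_9
step 0: (11, 1)  from 11·(1,0) + (0,1)
…
step 4: (159, 14)  from 1·(125,11) + (34,3)
step 5: (1079, 95)  from 6·(159,14) + (125,11)
step 6: (1238, 109)  from 1·(1079,95) + (159,14)
…
step 8: (6031, 531)  from 1·(4793,422) + (1238,109)
step 9: (16855, 1484)  from 2·(6031,531) + (4793,422)
→ (16855, 1484).  Check: 16855²=284091025, 129·1484²=284091024, difference 1.

16855 1484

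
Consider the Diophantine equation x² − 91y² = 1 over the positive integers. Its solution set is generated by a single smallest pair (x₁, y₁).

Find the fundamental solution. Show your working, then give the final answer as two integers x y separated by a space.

√91 → a₀=9, period (1,1,5,1,5,1,1,18); ℓ=8 even so k=7
step 0: (9, 1)  from 9·(1,0) + (0,1)
…
step 6: (849, 89)  from 1·(725,76) + (124,13)
step 7: (1574, 165)  from 1·(849,89) + (725,76)
fundamental: x₁=1574, y₁=165  (since 2477476 − 91·27225 = 1)

1574 165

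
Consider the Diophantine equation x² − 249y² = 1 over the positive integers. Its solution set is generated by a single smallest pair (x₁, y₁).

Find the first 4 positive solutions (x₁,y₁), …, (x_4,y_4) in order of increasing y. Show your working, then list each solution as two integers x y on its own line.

8553815 542076
146335502108449 9273635639880
2503453625935556812055 158649927281879742324
42828158354663763449114371201 2714124255465295062538692240

d=249: √d = [15; 1,3,1,1,5,…,3,1,30] (ℓ=16, even), read p_15/q_15
a_0=15:  p_0=15·1+0=15,  q_0=15·0+1=1
…
a_2=3:  p_2=3·16+15=63,  q_2=3·1+1=4
a_3=1:  p_3=1·63+16=79,  q_3=1·4+1=5
a_4=1:  p_4=1·79+63=142,  q_4=1·5+4=9
a_5=5:  p_5=5·142+79=789,  q_5=5·9+5=50
…
a_7=3:  p_7=3·931+789=3582,  q_7=3·59+50=227
a_8=10:  p_8=10·3582+931=36751,  q_8=10·227+59=2329
a_9=3:  p_9=3·36751+3582=113835,  q_9=3·2329+227=7214
…
a_11=5:  p_11=5·150586+113835=866765,  q_11=5·9543+7214=54929
a_12=1:  p_12=1·866765+150586=1017351,  q_12=1·54929+9543=64472
…
a_14=3:  p_14=3·1884116+1017351=6669699,  q_14=3·119401+64472=422675
a_15=1:  p_15=1·6669699+1884116=8553815,  q_15=1·422675+119401=542076
→ (8553815, 542076).  Check: 8553815²=73167751054225, 249·542076²=73167751054224, difference 1.
(8553815+542076√249)^2 = 146335502108449 + 9273635639880√249
(8553815+542076√249)^3 = 2503453625935556812055 + 158649927281879742324√249
(8553815+542076√249)^4 = 42828158354663763449114371201 + 2714124255465295062538692240√249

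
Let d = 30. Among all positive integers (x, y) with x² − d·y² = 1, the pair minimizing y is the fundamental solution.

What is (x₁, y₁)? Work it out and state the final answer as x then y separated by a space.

11 2

√30 = [5; 2,10, …], period ℓ=2 (even) → k=1
i=0: a=5 ⇒ p=5, q=1
i=1: a=2 ⇒ p=11, q=2
(x₁, y₁) = (11, 2);  11² − 30·2² = 1 ✓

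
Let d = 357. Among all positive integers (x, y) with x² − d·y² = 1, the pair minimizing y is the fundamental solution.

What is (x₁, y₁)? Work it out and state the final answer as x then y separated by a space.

3401 180

d=357: √d = [18; 1,8,2,8,1,36] (ℓ=6, even), read p_5/q_5
k=0  a_k=18  p_k/q_k = 18/1
k=1  a_k=1  p_k/q_k = 19/1
…
k=3  a_k=2  p_k/q_k = 359/19
k=4  a_k=8  p_k/q_k = 3042/161
k=5  a_k=1  p_k/q_k = 3401/180
→ (3401, 180).  Check: 3401²=11566801, 357·180²=11566800, difference 1.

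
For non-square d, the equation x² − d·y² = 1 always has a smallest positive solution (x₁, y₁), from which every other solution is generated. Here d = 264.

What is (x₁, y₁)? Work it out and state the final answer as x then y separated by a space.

65 4

[16; 4,32] for √264; ℓ=2 ⇒ convergent index 1
k=0  a_k=16  p_k/q_k = 16/1
k=1  a_k=4  p_k/q_k = 65/4
(x₁, y₁) = (65, 4);  65² − 264·4² = 1 ✓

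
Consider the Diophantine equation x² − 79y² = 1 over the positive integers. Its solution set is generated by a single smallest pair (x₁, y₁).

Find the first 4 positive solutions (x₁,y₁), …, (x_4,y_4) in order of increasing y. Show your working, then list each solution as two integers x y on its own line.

80 9
12799 1440
2047760 230391
327628801 36861120

[8; 1,7,1,16] for √79; ℓ=4 ⇒ convergent index 3
i=0: a=8 ⇒ p=8, q=1
i=1: a=1 ⇒ p=9, q=1
i=2: a=7 ⇒ p=71, q=8
i=3: a=1 ⇒ p=80, q=9
(x₁, y₁) = (80, 9);  80² − 79·9² = 1 ✓
(80+9√79)^2 = 12799 + 1440√79
(80+9√79)^3 = 2047760 + 230391√79
(80+9√79)^4 = 327628801 + 36861120√79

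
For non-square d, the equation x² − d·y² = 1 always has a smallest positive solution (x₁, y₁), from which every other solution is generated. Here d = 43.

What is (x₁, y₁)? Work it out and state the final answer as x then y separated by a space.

[6; 1,1,3,1,5,1,3,1,1,12] for √43; ℓ=10 ⇒ convergent index 9
step 0: (6, 1)  from 6·(1,0) + (0,1)
step 1: (7, 1)  from 1·(6,1) + (1,0)
step 2: (13, 2)  from 1·(7,1) + (6,1)
step 3: (46, 7)  from 3·(13,2) + (7,1)
step 4: (59, 9)  from 1·(46,7) + (13,2)
step 5: (341, 52)  from 5·(59,9) + (46,7)
…
step 7: (1541, 235)  from 3·(400,61) + (341,52)
step 8: (1941, 296)  from 1·(1541,235) + (400,61)
step 9: (3482, 531)  from 1·(1941,296) + (1541,235)
→ (3482, 531).  Check: 3482²=12124324, 43·531²=12124323, difference 1.

3482 531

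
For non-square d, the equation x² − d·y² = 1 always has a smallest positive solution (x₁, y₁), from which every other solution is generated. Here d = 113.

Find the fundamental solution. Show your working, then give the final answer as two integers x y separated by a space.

√113 = [10; 1,1,1,2,2,1,1,1,20, …], period ℓ=9 (odd) → k=17
a_0=10:  p_0=10·1+0=10,  q_0=10·0+1=1
…
a_4=2:  p_4=2·32+21=85,  q_4=2·3+2=8
…
a_6=1:  p_6=1·202+85=287,  q_6=1·19+8=27
a_7=1:  p_7=1·287+202=489,  q_7=1·27+19=46
a_8=1:  p_8=1·489+287=776,  q_8=1·46+27=73
…
a_10=1:  p_10=1·16009+776=16785,  q_10=1·1506+73=1579
…
a_13=2:  p_13=2·49579+32794=131952,  q_13=2·4664+3085=12413
a_14=2:  p_14=2·131952+49579=313483,  q_14=2·12413+4664=29490
a_15=1:  p_15=1·313483+131952=445435,  q_15=1·29490+12413=41903
a_16=1:  p_16=1·445435+313483=758918,  q_16=1·41903+29490=71393
a_17=1:  p_17=1·758918+445435=1204353,  q_17=1·71393+41903=113296
fundamental: x₁=1204353, y₁=113296  (since 1450466148609 − 113·12835983616 = 1)

1204353 113296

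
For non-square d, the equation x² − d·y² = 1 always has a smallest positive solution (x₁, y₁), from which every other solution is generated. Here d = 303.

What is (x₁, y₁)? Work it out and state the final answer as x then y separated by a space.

2524 145

√303 = [17; 2,2,5,2,2,34, …], period ℓ=6 (even) → k=5
step 0: (17, 1)  from 17·(1,0) + (0,1)
…
step 4: (1027, 59)  from 2·(470,27) + (87,5)
step 5: (2524, 145)  from 2·(1027,59) + (470,27)
fundamental: x₁=2524, y₁=145  (since 6370576 − 303·21025 = 1)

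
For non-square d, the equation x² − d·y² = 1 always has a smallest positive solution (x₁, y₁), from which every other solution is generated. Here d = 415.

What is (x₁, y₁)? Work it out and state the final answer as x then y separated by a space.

18412804 903849

[20; 2,1,2,4,6,…,1,2,40] for √415; ℓ=16 ⇒ convergent index 15
step 0: (20, 1)  from 20·(1,0) + (0,1)
step 1: (41, 2)  from 2·(20,1) + (1,0)
…
step 3: (163, 8)  from 2·(61,3) + (41,2)
…
step 8: (33939, 1666)  from 3·(9595,471) + (5154,253)
…
step 13: (4730294, 232201)  from 2·(2110961,103623) + (508372,24955)
step 14: (6841255, 335824)  from 1·(4730294,232201) + (2110961,103623)
step 15: (18412804, 903849)  from 2·(6841255,335824) + (4730294,232201)
→ (18412804, 903849).  Check: 18412804²=339031351142416, 415·903849²=339031351142415, difference 1.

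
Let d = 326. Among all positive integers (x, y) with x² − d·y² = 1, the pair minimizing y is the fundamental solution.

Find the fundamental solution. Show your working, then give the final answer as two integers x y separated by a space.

325 18

√326 = [18; 18,36, …], period ℓ=2 (even) → k=1
i=0: a=18 ⇒ p=18, q=1
i=1: a=18 ⇒ p=325, q=18
→ (325, 18).  Check: 325²=105625, 326·18²=105624, difference 1.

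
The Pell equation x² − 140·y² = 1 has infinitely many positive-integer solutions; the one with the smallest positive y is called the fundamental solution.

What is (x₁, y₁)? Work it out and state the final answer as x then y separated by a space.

71 6

√140 → a₀=11, period (1,4,1,22); ℓ=4 even so k=3
k=0  a_k=11  p_k/q_k = 11/1
k=1  a_k=1  p_k/q_k = 12/1
k=2  a_k=4  p_k/q_k = 59/5
k=3  a_k=1  p_k/q_k = 71/6
→ (71, 6).  Check: 71²=5041, 140·6²=5040, difference 1.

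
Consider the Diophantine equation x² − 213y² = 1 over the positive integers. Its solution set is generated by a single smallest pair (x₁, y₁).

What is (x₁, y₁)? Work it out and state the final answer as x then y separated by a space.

d=213: √d = [14; 1,1,2,6,1,8,1,6,2,1,1,28] (ℓ=12, even), read p_11/q_11
a_0=14:  p_0=14·1+0=14,  q_0=14·0+1=1
a_1=1:  p_1=1·14+1=15,  q_1=1·1+0=1
…
a_3=2:  p_3=2·29+15=73,  q_3=2·2+1=5
a_4=6:  p_4=6·73+29=467,  q_4=6·5+2=32
a_5=1:  p_5=1·467+73=540,  q_5=1·32+5=37
a_6=8:  p_6=8·540+467=4787,  q_6=8·37+32=328
a_7=1:  p_7=1·4787+540=5327,  q_7=1·328+37=365
a_8=6:  p_8=6·5327+4787=36749,  q_8=6·365+328=2518
a_9=2:  p_9=2·36749+5327=78825,  q_9=2·2518+365=5401
a_10=1:  p_10=1·78825+36749=115574,  q_10=1·5401+2518=7919
a_11=1:  p_11=1·115574+78825=194399,  q_11=1·7919+5401=13320
fundamental: x₁=194399, y₁=13320  (since 37790971201 − 213·177422400 = 1)

194399 13320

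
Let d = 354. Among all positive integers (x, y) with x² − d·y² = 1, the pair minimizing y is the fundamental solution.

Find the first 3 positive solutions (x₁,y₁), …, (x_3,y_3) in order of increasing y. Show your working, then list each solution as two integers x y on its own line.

d=354: √d = [18; 1,4,2,2,18,2,2,4,1,36] (ℓ=10, even), read p_9/q_9
a_0=18:  p_0=18·1+0=18,  q_0=18·0+1=1
a_1=1:  p_1=1·18+1=19,  q_1=1·1+0=1
…
a_3=2:  p_3=2·94+19=207,  q_3=2·5+1=11
…
a_8=4:  p_8=4·47771+19210=210294,  q_8=4·2539+1021=11177
a_9=1:  p_9=1·210294+47771=258065,  q_9=1·11177+2539=13716
→ (258065, 13716).  Check: 258065²=66597544225, 354·13716²=66597544224, difference 1.
(x_2, y_2) = (258065·258065 + 354·13716·13716, 258065·13716 + 13716·258065) = (133195088449, 7079239080)
(x_3, y_3) = (258065·133195088449 + 354·13716·7079239080, 258065·7079239080 + 13716·133195088449) = (68745981000924305, 3653807666346684)

258065 13716
133195088449 7079239080
68745981000924305 3653807666346684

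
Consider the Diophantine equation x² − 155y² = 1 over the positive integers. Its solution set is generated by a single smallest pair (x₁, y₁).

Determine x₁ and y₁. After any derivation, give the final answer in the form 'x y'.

249 20

[12; 2,4,2,24] for √155; ℓ=4 ⇒ convergent index 3
a_0=12:  p_0=12·1+0=12,  q_0=12·0+1=1
…
a_2=4:  p_2=4·25+12=112,  q_2=4·2+1=9
a_3=2:  p_3=2·112+25=249,  q_3=2·9+2=20
(x₁, y₁) = (249, 20);  249² − 155·20² = 1 ✓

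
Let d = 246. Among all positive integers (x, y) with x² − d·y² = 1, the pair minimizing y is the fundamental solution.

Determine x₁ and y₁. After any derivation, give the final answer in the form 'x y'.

88805 5662

[15; 1,2,5,1,14,1,5,2,1,30] for √246; ℓ=10 ⇒ convergent index 9
i=0: a=15 ⇒ p=15, q=1
…
i=2: a=2 ⇒ p=47, q=3
i=3: a=5 ⇒ p=251, q=16
…
i=5: a=14 ⇒ p=4423, q=282
i=6: a=1 ⇒ p=4721, q=301
…
i=8: a=2 ⇒ p=60777, q=3875
i=9: a=1 ⇒ p=88805, q=5662
fundamental: x₁=88805, y₁=5662  (since 7886328025 − 246·32058244 = 1)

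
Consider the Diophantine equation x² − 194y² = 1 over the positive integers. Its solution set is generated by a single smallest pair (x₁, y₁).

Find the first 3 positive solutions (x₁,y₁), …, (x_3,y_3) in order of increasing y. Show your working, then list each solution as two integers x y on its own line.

√194 = [13; 1,12,1,26, …], period ℓ=4 (even) → k=3
i=0: a=13 ⇒ p=13, q=1
i=1: a=1 ⇒ p=14, q=1
i=2: a=12 ⇒ p=181, q=13
i=3: a=1 ⇒ p=195, q=14
fundamental: x₁=195, y₁=14  (since 38025 − 194·196 = 1)
n=2: (195,14)∘(195,14) = (195·195+194·14·14, 195·14+14·195) = (76049,5460)
n=3: (76049,5460)∘(195,14) = (195·76049+194·14·5460, 195·5460+14·76049) = (29658915,2129386)

195 14
76049 5460
29658915 2129386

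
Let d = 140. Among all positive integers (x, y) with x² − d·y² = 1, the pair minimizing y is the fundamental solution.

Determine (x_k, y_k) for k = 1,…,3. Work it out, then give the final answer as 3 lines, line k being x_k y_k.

71 6
10081 852
1431431 120978

√140 = [11; 1,4,1,22, …], period ℓ=4 (even) → k=3
a_0=11:  p_0=11·1+0=11,  q_0=11·0+1=1
…
a_2=4:  p_2=4·12+11=59,  q_2=4·1+1=5
a_3=1:  p_3=1·59+12=71,  q_3=1·5+1=6
fundamental: x₁=71, y₁=6  (since 5041 − 140·36 = 1)
(x_2, y_2) = (71·71 + 140·6·6, 71·6 + 6·71) = (10081, 852)
(x_3, y_3) = (71·10081 + 140·6·852, 71·852 + 6·10081) = (1431431, 120978)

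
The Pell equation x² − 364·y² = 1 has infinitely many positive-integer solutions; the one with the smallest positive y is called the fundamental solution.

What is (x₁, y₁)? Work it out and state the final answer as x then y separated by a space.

4954951 259710

√364 = [19; 12,1,2,3,1,8,1,3,2,1,12,38, …], period ℓ=12 (even) → k=11
k=0  a_k=19  p_k/q_k = 19/1
…
k=3  a_k=2  p_k/q_k = 725/38
…
k=5  a_k=1  p_k/q_k = 3148/165
…
k=7  a_k=1  p_k/q_k = 30755/1612
k=8  a_k=3  p_k/q_k = 119872/6283
…
k=10  a_k=1  p_k/q_k = 390371/20461
k=11  a_k=12  p_k/q_k = 4954951/259710
(x₁, y₁) = (4954951, 259710);  4954951² − 364·259710² = 1 ✓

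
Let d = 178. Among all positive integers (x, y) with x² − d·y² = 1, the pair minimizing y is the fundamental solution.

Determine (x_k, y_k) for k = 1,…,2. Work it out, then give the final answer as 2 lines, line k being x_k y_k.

1601 120
5126401 384240

√178 → a₀=13, period (2,1,12,1,2,26); ℓ=6 even so k=5
a_0=13:  p_0=13·1+0=13,  q_0=13·0+1=1
a_1=2:  p_1=2·13+1=27,  q_1=2·1+0=2
…
a_3=12:  p_3=12·40+27=507,  q_3=12·3+2=38
a_4=1:  p_4=1·507+40=547,  q_4=1·38+3=41
a_5=2:  p_5=2·547+507=1601,  q_5=2·41+38=120
→ (1601, 120).  Check: 1601²=2563201, 178·120²=2563200, difference 1.
(1601+120√178)^2 = 5126401 + 384240√178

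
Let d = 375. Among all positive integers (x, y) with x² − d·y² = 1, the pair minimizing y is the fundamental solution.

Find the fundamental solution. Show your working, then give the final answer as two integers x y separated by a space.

√375 → a₀=19, period (2,1,2,1,5,1,2,1,2,38); ℓ=10 even so k=9
step 0: (19, 1)  from 19·(1,0) + (0,1)
…
step 7: (4086, 211)  from 2·(1433,74) + (1220,63)
step 8: (5519, 285)  from 1·(4086,211) + (1433,74)
step 9: (15124, 781)  from 2·(5519,285) + (4086,211)
fundamental: x₁=15124, y₁=781  (since 228735376 − 375·609961 = 1)

15124 781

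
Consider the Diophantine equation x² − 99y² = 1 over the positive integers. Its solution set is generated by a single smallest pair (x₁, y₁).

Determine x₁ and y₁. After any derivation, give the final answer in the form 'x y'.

10 1

[9; 1,18] for √99; ℓ=2 ⇒ convergent index 1
step 0: (9, 1)  from 9·(1,0) + (0,1)
step 1: (10, 1)  from 1·(9,1) + (1,0)
→ (10, 1).  Check: 10²=100, 99·1²=99, difference 1.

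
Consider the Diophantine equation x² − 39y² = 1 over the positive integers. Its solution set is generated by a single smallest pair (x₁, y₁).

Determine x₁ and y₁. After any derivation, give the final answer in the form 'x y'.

25 4

√39 = [6; 4,12, …], period ℓ=2 (even) → k=1
i=0: a=6 ⇒ p=6, q=1
i=1: a=4 ⇒ p=25, q=4
fundamental: x₁=25, y₁=4  (since 625 − 39·16 = 1)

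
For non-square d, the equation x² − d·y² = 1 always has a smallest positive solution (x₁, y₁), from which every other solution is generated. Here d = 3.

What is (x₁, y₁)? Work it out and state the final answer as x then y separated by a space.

√3 = [1; 1,2, …], period ℓ=2 (even) → k=1
k=0  a_k=1  p_k/q_k = 1/1
k=1  a_k=1  p_k/q_k = 2/1
→ (2, 1).  Check: 2²=4, 3·1²=3, difference 1.

2 1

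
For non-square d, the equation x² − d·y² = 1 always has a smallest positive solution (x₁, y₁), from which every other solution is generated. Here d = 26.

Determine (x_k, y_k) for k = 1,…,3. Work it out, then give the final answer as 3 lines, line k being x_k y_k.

√26 → a₀=5, period (10); ℓ=1 odd so k=1
i=0: a=5 ⇒ p=5, q=1
i=1: a=10 ⇒ p=51, q=10
fundamental: x₁=51, y₁=10  (since 2601 − 26·100 = 1)
k=2:  x_2 = 51·51+26·10·10 = 5201,  y_2 = 51·10+10·51 = 1020
k=3:  x_3 = 51·5201+26·10·1020 = 530451,  y_3 = 51·1020+10·5201 = 104030

51 10
5201 1020
530451 104030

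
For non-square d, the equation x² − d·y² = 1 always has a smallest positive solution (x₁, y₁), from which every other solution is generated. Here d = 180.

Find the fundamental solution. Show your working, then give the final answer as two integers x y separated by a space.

161 12

√180 → a₀=13, period (2,2,2,26); ℓ=4 even so k=3
a_0=13:  p_0=13·1+0=13,  q_0=13·0+1=1
…
a_2=2:  p_2=2·27+13=67,  q_2=2·2+1=5
a_3=2:  p_3=2·67+27=161,  q_3=2·5+2=12
(x₁, y₁) = (161, 12);  161² − 180·12² = 1 ✓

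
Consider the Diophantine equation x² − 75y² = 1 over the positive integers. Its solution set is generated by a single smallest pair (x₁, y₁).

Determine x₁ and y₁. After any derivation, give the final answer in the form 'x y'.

26 3

√75 → a₀=8, period (1,1,1,16); ℓ=4 even so k=3
i=0: a=8 ⇒ p=8, q=1
i=1: a=1 ⇒ p=9, q=1
i=2: a=1 ⇒ p=17, q=2
i=3: a=1 ⇒ p=26, q=3
fundamental: x₁=26, y₁=3  (since 676 − 75·9 = 1)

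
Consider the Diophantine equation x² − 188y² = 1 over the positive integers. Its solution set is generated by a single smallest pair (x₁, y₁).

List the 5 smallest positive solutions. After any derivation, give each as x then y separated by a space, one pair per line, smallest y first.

4607 336
42448897 3095904
391124132351 28525659120
3603817713033217 262835420035776
33205576016763929087 2421765531683980944

√188 → a₀=13, period (1,2,2,6,2,2,1,26); ℓ=8 even so k=7
i=0: a=13 ⇒ p=13, q=1
i=1: a=1 ⇒ p=14, q=1
i=2: a=2 ⇒ p=41, q=3
i=3: a=2 ⇒ p=96, q=7
i=4: a=6 ⇒ p=617, q=45
i=5: a=2 ⇒ p=1330, q=97
i=6: a=2 ⇒ p=3277, q=239
i=7: a=1 ⇒ p=4607, q=336
fundamental: x₁=4607, y₁=336  (since 21224449 − 188·112896 = 1)
n=2: (4607,336)∘(4607,336) = (4607·4607+188·336·336, 4607·336+336·4607) = (42448897,3095904)
n=3: (42448897,3095904)∘(4607,336) = (4607·42448897+188·336·3095904, 4607·3095904+336·42448897) = (391124132351,28525659120)
n=4: (391124132351,28525659120)∘(4607,336) = (4607·391124132351+188·336·28525659120, 4607·28525659120+336·391124132351) = (3603817713033217,262835420035776)
n=5: (3603817713033217,262835420035776)∘(4607,336) = (4607·3603817713033217+188·336·262835420035776, 4607·262835420035776+336·3603817713033217) = (33205576016763929087,2421765531683980944)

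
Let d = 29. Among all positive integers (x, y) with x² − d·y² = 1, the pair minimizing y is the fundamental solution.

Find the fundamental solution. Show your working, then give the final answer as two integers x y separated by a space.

9801 1820

√29 = [5; 2,1,1,2,10, …], period ℓ=5 (odd) → k=9
i=0: a=5 ⇒ p=5, q=1
…
i=2: a=1 ⇒ p=16, q=3
i=3: a=1 ⇒ p=27, q=5
i=4: a=2 ⇒ p=70, q=13
…
i=8: a=1 ⇒ p=3775, q=701
i=9: a=2 ⇒ p=9801, q=1820
(x₁, y₁) = (9801, 1820);  9801² − 29·1820² = 1 ✓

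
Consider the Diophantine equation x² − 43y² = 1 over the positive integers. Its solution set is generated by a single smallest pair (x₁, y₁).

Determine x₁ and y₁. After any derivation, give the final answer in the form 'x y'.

√43 → a₀=6, period (1,1,3,1,5,1,3,1,1,12); ℓ=10 even so k=9
a_0=6:  p_0=6·1+0=6,  q_0=6·0+1=1
…
a_2=1:  p_2=1·7+6=13,  q_2=1·1+1=2
…
a_8=1:  p_8=1·1541+400=1941,  q_8=1·235+61=296
a_9=1:  p_9=1·1941+1541=3482,  q_9=1·296+235=531
(x₁, y₁) = (3482, 531);  3482² − 43·531² = 1 ✓

3482 531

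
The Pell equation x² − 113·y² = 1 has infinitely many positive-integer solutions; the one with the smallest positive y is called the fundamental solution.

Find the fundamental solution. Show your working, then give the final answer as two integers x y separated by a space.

1204353 113296

√113 = [10; 1,1,1,2,2,1,1,1,20, …], period ℓ=9 (odd) → k=17
a_0=10:  p_0=10·1+0=10,  q_0=10·0+1=1
a_1=1:  p_1=1·10+1=11,  q_1=1·1+0=1
…
a_3=1:  p_3=1·21+11=32,  q_3=1·2+1=3
…
a_5=2:  p_5=2·85+32=202,  q_5=2·8+3=19
…
a_7=1:  p_7=1·287+202=489,  q_7=1·27+19=46
…
a_9=20:  p_9=20·776+489=16009,  q_9=20·73+46=1506
…
a_13=2:  p_13=2·49579+32794=131952,  q_13=2·4664+3085=12413
…
a_16=1:  p_16=1·445435+313483=758918,  q_16=1·41903+29490=71393
a_17=1:  p_17=1·758918+445435=1204353,  q_17=1·71393+41903=113296
fundamental: x₁=1204353, y₁=113296  (since 1450466148609 − 113·12835983616 = 1)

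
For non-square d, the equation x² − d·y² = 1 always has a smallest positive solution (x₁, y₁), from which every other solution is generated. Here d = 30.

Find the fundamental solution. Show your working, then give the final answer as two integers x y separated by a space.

[5; 2,10] for √30; ℓ=2 ⇒ convergent index 1
i=0: a=5 ⇒ p=5, q=1
i=1: a=2 ⇒ p=11, q=2
(x₁, y₁) = (11, 2);  11² − 30·2² = 1 ✓

11 2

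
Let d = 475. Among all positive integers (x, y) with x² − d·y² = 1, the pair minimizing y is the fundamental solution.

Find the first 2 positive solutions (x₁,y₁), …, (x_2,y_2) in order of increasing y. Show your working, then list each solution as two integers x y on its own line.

√475 = [21; 1,3,1,6,2,6,1,3,1,42, …], period ℓ=10 (even) → k=9
step 0: (21, 1)  from 21·(1,0) + (0,1)
step 1: (22, 1)  from 1·(21,1) + (1,0)
step 2: (87, 4)  from 3·(22,1) + (21,1)
…
step 4: (741, 34)  from 6·(109,5) + (87,4)
step 5: (1591, 73)  from 2·(741,34) + (109,5)
…
step 7: (11878, 545)  from 1·(10287,472) + (1591,73)
step 8: (45921, 2107)  from 3·(11878,545) + (10287,472)
step 9: (57799, 2652)  from 1·(45921,2107) + (11878,545)
→ (57799, 2652).  Check: 57799²=3340724401, 475·2652²=3340724400, difference 1.
(x_2, y_2) = (57799·57799 + 475·2652·2652, 57799·2652 + 2652·57799) = (6681448801, 306565896)

57799 2652
6681448801 306565896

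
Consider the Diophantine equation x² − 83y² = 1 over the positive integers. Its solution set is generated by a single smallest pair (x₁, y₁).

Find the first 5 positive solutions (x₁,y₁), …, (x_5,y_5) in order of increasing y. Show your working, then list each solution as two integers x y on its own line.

82 9
13447 1476
2205226 242055
361643617 39695544
59307347962 6509827161

d=83: √d = [9; 9,18] (ℓ=2, even), read p_1/q_1
k=0  a_k=9  p_k/q_k = 9/1
k=1  a_k=9  p_k/q_k = 82/9
(x₁, y₁) = (82, 9);  82² − 83·9² = 1 ✓
k=2:  x_2 = 82·82+83·9·9 = 13447,  y_2 = 82·9+9·82 = 1476
k=3:  x_3 = 82·13447+83·9·1476 = 2205226,  y_3 = 82·1476+9·13447 = 242055
k=4:  x_4 = 82·2205226+83·9·242055 = 361643617,  y_4 = 82·242055+9·2205226 = 39695544
k=5:  x_5 = 82·361643617+83·9·39695544 = 59307347962,  y_5 = 82·39695544+9·361643617 = 6509827161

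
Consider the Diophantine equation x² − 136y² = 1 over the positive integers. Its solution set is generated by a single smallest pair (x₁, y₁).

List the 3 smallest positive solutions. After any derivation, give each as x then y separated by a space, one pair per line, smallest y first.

35 3
2449 210
171395 14697

√136 → a₀=11, period (1,1,1,22); ℓ=4 even so k=3
step 0: (11, 1)  from 11·(1,0) + (0,1)
step 1: (12, 1)  from 1·(11,1) + (1,0)
step 2: (23, 2)  from 1·(12,1) + (11,1)
step 3: (35, 3)  from 1·(23,2) + (12,1)
→ (35, 3).  Check: 35²=1225, 136·3²=1224, difference 1.
(35+3√136)^2 = 2449 + 210√136
(35+3√136)^3 = 171395 + 14697√136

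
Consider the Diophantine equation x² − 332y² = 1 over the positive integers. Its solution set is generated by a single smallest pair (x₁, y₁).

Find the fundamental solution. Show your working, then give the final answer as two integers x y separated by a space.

13447 738

d=332: √d = [18; 4,1,1,8,1,1,4,36] (ℓ=8, even), read p_7/q_7
step 0: (18, 1)  from 18·(1,0) + (0,1)
step 1: (73, 4)  from 4·(18,1) + (1,0)
step 2: (91, 5)  from 1·(73,4) + (18,1)
…
step 4: (1403, 77)  from 8·(164,9) + (91,5)
…
step 6: (2970, 163)  from 1·(1567,86) + (1403,77)
step 7: (13447, 738)  from 4·(2970,163) + (1567,86)
→ (13447, 738).  Check: 13447²=180821809, 332·738²=180821808, difference 1.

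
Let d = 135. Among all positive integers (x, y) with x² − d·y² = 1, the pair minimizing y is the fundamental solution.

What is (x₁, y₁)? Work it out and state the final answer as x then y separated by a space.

[11; 1,1,1,1,1,1,1,22] for √135; ℓ=8 ⇒ convergent index 7
step 0: (11, 1)  from 11·(1,0) + (0,1)
step 1: (12, 1)  from 1·(11,1) + (1,0)
…
step 3: (35, 3)  from 1·(23,2) + (12,1)
step 4: (58, 5)  from 1·(35,3) + (23,2)
step 5: (93, 8)  from 1·(58,5) + (35,3)
step 6: (151, 13)  from 1·(93,8) + (58,5)
step 7: (244, 21)  from 1·(151,13) + (93,8)
→ (244, 21).  Check: 244²=59536, 135·21²=59535, difference 1.

244 21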